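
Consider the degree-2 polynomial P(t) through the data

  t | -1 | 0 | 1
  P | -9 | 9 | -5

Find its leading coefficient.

Build the Lagrange basis polynomials:
L_0(t) = t(t - 1) / [2] = (1/2)t^2 - (1/2)t
L_1(t) = (t + 1)(t - 1) / [-1] = -t^2 + 1
L_2(t) = (t + 1)t / [2] = (1/2)t^2 + (1/2)t
P(t) = (-9)·L_0 + 9·L_1 + (-5)·L_2
Only the coefficient of t^2 is needed; take it from each L_i and combine:
(-9)·(1/2) + 9·(-1) + (-5)·(1/2) = -16

-16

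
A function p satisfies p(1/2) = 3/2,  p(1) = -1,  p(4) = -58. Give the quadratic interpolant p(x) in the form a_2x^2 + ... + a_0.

Build the Lagrange basis polynomials:
L_0(x) = (x - 1)(x - 4) / [7/4] = (4/7)x^2 - (20/7)x + 16/7
L_1(x) = (x - 1/2)(x - 4) / [-3/2] = -(2/3)x^2 + 3x - 4/3
L_2(x) = (x - 1/2)(x - 1) / [21/2] = (2/21)x^2 - (1/7)x + 1/21
p(x) = (3/2)·L_0 + (-1)·L_1 + (-58)·L_2
  (3/2)·L_0(x) = (6/7)x^2 - (30/7)x + 24/7
  (-1)·L_1(x) = (2/3)x^2 - 3x + 4/3
  (-58)·L_2(x) = -(116/21)x^2 + (58/7)x - 58/21
Adding term by term: -4x^2 + x + 2

p(x) = -4x^2 + x + 2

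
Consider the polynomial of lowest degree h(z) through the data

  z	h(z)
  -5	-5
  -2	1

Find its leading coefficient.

L_0(z) = (z + 2) / [-3] = -(1/3)z - 2/3
L_1(z) = (z + 5) / [3] = (1/3)z + 5/3
h(z) = (-5)·L_0 + 1·L_1
Only the coefficient of z is needed; take it from each L_i and combine:
(-5)·(-1/3) + 1·(1/3) = 2

2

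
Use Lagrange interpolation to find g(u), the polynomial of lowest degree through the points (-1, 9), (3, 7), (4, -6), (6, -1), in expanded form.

L_0(u) = (u - 3)(u - 4)(u - 6) / [-140] = -(1/140)u^3 + (13/140)u^2 - (27/70)u + 18/35
L_1(u) = (u + 1)(u - 4)(u - 6) / [12] = (1/12)u^3 - (3/4)u^2 + (7/6)u + 2
L_2(u) = (u + 1)(u - 3)(u - 6) / [-10] = -(1/10)u^3 + (4/5)u^2 - (9/10)u - 9/5
L_3(u) = (u + 1)(u - 3)(u - 4) / [42] = (1/42)u^3 - (1/7)u^2 + (5/42)u + 2/7
g(u) = 9·L_0 + 7·L_1 + (-6)·L_2 + (-1)·L_3
  9·L_0(u) = -(9/140)u^3 + (117/140)u^2 - (243/70)u + 162/35
  7·L_1(u) = (7/12)u^3 - (21/4)u^2 + (49/6)u + 14
  (-6)·L_2(u) = (3/5)u^3 - (24/5)u^2 + (27/5)u + 54/5
  (-1)·L_3(u) = -(1/42)u^3 + (1/7)u^2 - (5/42)u - 2/7
Adding term by term: (23/21)u^3 - (127/14)u^2 + (419/42)u + 204/7

g(u) = (23/21)u^3 - (127/14)u^2 + (419/42)u + 204/7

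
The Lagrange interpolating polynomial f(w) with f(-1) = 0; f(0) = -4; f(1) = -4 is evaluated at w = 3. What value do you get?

Evaluate each Lagrange basis at w = 3:
L_0(3) = (3)·(2)/[(-1)·(-2)] = 3
L_1(3) = (4)·(2)/[(1)·(-1)] = -8
L_2(3) = (4)·(3)/[(2)·(1)] = 6
Sum: 0 + (-4)·(-8) + (-4)·(6) = 8

8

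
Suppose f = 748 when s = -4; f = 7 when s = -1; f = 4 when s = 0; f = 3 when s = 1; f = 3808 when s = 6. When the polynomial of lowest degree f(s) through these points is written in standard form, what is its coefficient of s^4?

The leading coefficient equals the top divided difference f[-4,-1,0,1,6].
f[-4,-1] = (7 - 748) / (-1 - (-4)) = -247
f[-1,0] = (4 - 7) / (0 - (-1)) = -3
f[0,1] = (3 - 4) / (1 - 0) = -1
f[1,6] = (3808 - 3) / (6 - 1) = 761
f[-4,-1,0] = (-3 - (-247)) / (0 - (-4)) = 61
f[-1,0,1] = (-1 - (-3)) / (1 - (-1)) = 1
f[0,1,6] = (761 - (-1)) / (6 - 0) = 127
f[-4,-1,0,1] = (1 - 61) / (1 - (-4)) = -12
f[-1,0,1,6] = (127 - 1) / (6 - (-1)) = 18
f[-4,-1,0,1,6] = (18 - (-12)) / (6 - (-4)) = 3

3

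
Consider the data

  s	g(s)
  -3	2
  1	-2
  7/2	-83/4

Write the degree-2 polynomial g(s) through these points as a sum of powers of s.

L_0(s) = (s - 1)(s - 7/2) / [26] = (1/26)s^2 - (9/52)s + 7/52
L_1(s) = (s + 3)(s - 7/2) / [-10] = -(1/10)s^2 + (1/20)s + 21/20
L_2(s) = (s + 3)(s - 1) / [65/4] = (4/65)s^2 + (8/65)s - 12/65
g(s) = 2·L_0 + (-2)·L_1 + (-83/4)·L_2
  2·L_0(s) = (1/13)s^2 - (9/26)s + 7/26
  (-2)·L_1(s) = (1/5)s^2 - (1/10)s - 21/10
  (-83/4)·L_2(s) = -(83/65)s^2 - (166/65)s + 249/65
Adding term by term: -s^2 - 3s + 2

g(s) = -s^2 - 3s + 2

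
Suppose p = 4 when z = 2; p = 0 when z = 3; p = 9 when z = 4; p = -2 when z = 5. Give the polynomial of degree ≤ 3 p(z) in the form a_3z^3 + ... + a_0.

p(z) = -(11/2)z^3 + 56z^2 - (359/2)z + 183

Build the Lagrange basis polynomials:
L_0(z) = (z - 3)(z - 4)(z - 5) / [-6] = -(1/6)z^3 + 2z^2 - (47/6)z + 10
L_1(z) = (z - 2)(z - 4)(z - 5) / [2] = (1/2)z^3 - (11/2)z^2 + 19z - 20
L_2(z) = (z - 2)(z - 3)(z - 5) / [-2] = -(1/2)z^3 + 5z^2 - (31/2)z + 15
L_3(z) = (z - 2)(z - 3)(z - 4) / [6] = (1/6)z^3 - (3/2)z^2 + (13/3)z - 4
p(z) = 4·L_0 + 0·L_1 + 9·L_2 + (-2)·L_3
  4·L_0(z) = -(2/3)z^3 + 8z^2 - (94/3)z + 40
  0·L_1(z) = 0
  9·L_2(z) = -(9/2)z^3 + 45z^2 - (279/2)z + 135
  (-2)·L_3(z) = -(1/3)z^3 + 3z^2 - (26/3)z + 8
Adding term by term: -(11/2)z^3 + 56z^2 - (359/2)z + 183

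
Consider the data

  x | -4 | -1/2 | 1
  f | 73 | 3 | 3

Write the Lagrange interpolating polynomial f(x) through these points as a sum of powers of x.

L_0(x) = (x + 1/2)(x - 1) / [35/2] = (2/35)x^2 - (1/35)x - 1/35
L_1(x) = (x + 4)(x - 1) / [-21/4] = -(4/21)x^2 - (4/7)x + 16/21
L_2(x) = (x + 4)(x + 1/2) / [15/2] = (2/15)x^2 + (3/5)x + 4/15
f(x) = 73·L_0 + 3·L_1 + 3·L_2
  73·L_0(x) = (146/35)x^2 - (73/35)x - 73/35
  3·L_1(x) = -(4/7)x^2 - (12/7)x + 16/7
  3·L_2(x) = (2/5)x^2 + (9/5)x + 4/5
Adding term by term: 4x^2 - 2x + 1

f(x) = 4x^2 - 2x + 1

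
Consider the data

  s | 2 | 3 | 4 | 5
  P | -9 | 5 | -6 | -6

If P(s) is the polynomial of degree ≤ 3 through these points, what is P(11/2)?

75/8

Using Newton's divided-difference form:
P[2,3] = (5 - (-9)) / (3 - 2) = 14
P[3,4] = (-6 - 5) / (4 - 3) = -11
P[4,5] = (-6 - (-6)) / (5 - 4) = 0
P[2,3,4] = (-11 - 14) / (4 - 2) = -25/2
P[3,4,5] = (0 - (-11)) / (5 - 3) = 11/2
P[2,3,4,5] = (11/2 - (-25/2)) / (5 - 2) = 6
P(11/2) = -9 + 14·(7/2) + (-25/2)·(7/2)·(5/2) + 6·(7/2)·(5/2)·(3/2) = 75/8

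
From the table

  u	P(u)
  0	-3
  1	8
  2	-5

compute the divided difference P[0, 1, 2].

-12

P[0,1] = (8 - (-3)) / (1 - 0) = 11
P[1,2] = (-5 - 8) / (2 - 1) = -13
P[0,1,2] = (-13 - 11) / (2 - 0) = -12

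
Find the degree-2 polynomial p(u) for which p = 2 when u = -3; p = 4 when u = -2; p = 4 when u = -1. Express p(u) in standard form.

p(u) = -u^2 - 3u + 2

Build the Lagrange basis polynomials:
L_0(u) = (u + 2)(u + 1) / [2] = (1/2)u^2 + (3/2)u + 1
L_1(u) = (u + 3)(u + 1) / [-1] = -u^2 - 4u - 3
L_2(u) = (u + 3)(u + 2) / [2] = (1/2)u^2 + (5/2)u + 3
p(u) = 2·L_0 + 4·L_1 + 4·L_2
  2·L_0(u) = u^2 + 3u + 2
  4·L_1(u) = -4u^2 - 16u - 12
  4·L_2(u) = 2u^2 + 10u + 12
Adding term by term: -u^2 - 3u + 2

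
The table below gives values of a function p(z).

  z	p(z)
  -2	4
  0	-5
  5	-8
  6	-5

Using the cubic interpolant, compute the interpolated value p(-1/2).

-14093/4480

Using Newton's divided-difference form:
p[-2,0] = (-5 - 4) / (0 - (-2)) = -9/2
p[0,5] = (-8 - (-5)) / (5 - 0) = -3/5
p[5,6] = (-5 - (-8)) / (6 - 5) = 3
p[-2,0,5] = (-3/5 - (-9/2)) / (5 - (-2)) = 39/70
p[0,5,6] = (3 - (-3/5)) / (6 - 0) = 3/5
p[-2,0,5,6] = (3/5 - 39/70) / (6 - (-2)) = 3/560
p(-1/2) = 4 + (-9/2)·(3/2) + (39/70)·(3/2)·(-1/2) + (3/560)·(3/2)·(-1/2)·(-11/2) = -14093/4480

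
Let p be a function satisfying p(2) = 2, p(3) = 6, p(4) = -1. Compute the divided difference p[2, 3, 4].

-11/2

p[2,3] = (6 - 2) / (3 - 2) = 4
p[3,4] = (-1 - 6) / (4 - 3) = -7
p[2,3,4] = (-7 - 4) / (4 - 2) = -11/2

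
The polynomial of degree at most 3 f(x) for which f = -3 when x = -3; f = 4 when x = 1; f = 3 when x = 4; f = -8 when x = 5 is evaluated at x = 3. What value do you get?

Evaluate each Lagrange basis at x = 3:
L_0(3) = (2)·(-1)·(-2)/[(-4)·(-7)·(-8)] = -1/56
L_1(3) = (6)·(-1)·(-2)/[(4)·(-3)·(-4)] = 1/4
L_2(3) = (6)·(2)·(-2)/[(7)·(3)·(-1)] = 8/7
L_3(3) = (6)·(2)·(-1)/[(8)·(4)·(1)] = -3/8
Sum: (-3)·(-1/56) + 4·(1/4) + 3·(8/7) + (-8)·(-3/8) = 419/56

419/56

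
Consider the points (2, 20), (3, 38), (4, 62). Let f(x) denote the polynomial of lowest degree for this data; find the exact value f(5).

L_0(5) = (2)·(1)/[(-1)·(-2)] = 1
L_1(5) = (3)·(1)/[(1)·(-1)] = -3
L_2(5) = (3)·(2)/[(2)·(1)] = 3
Sum: 20·(1) + 38·(-3) + 62·(3) = 92

92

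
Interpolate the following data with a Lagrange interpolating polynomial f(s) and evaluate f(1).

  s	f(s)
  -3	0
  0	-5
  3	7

-26/9

L_0(1) = (1)·(-2)/[(-3)·(-6)] = -1/9
L_1(1) = (4)·(-2)/[(3)·(-3)] = 8/9
L_2(1) = (4)·(1)/[(6)·(3)] = 2/9
Sum: 0 + (-5)·(8/9) + 7·(2/9) = -26/9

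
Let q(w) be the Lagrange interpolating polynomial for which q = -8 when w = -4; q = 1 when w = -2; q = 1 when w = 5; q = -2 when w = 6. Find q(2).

L_0(2) = (4)·(-3)·(-4)/[(-2)·(-9)·(-10)] = -4/15
L_1(2) = (6)·(-3)·(-4)/[(2)·(-7)·(-8)] = 9/14
L_2(2) = (6)·(4)·(-4)/[(9)·(7)·(-1)] = 32/21
L_3(2) = (6)·(4)·(-3)/[(10)·(8)·(1)] = -9/10
Sum: (-8)·(-4/15) + 1·(9/14) + 1·(32/21) + (-2)·(-9/10) = 61/10

61/10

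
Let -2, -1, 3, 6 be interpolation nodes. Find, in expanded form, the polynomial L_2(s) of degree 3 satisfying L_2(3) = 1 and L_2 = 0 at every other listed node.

L_2(s) = (s + 2)(s + 1)(s - 6) / [(5)·(4)·(-3)]
       = (s^3 - 3s^2 - 16s - 12) / (-60)

L_2(s) = -(1/60)s^3 + (1/20)s^2 + (4/15)s + 1/5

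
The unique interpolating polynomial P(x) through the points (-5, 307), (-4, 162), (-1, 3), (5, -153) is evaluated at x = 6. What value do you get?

Evaluate each Lagrange basis at x = 6:
L_0(6) = (10)·(7)·(1)/[(-1)·(-4)·(-10)] = -7/4
L_1(6) = (11)·(7)·(1)/[(1)·(-3)·(-9)] = 77/27
L_2(6) = (11)·(10)·(1)/[(4)·(3)·(-6)] = -55/36
L_3(6) = (11)·(10)·(7)/[(10)·(9)·(6)] = 77/54
Sum: 307·(-7/4) + 162·(77/27) + 3·(-55/36) + (-153)·(77/54) = -298

-298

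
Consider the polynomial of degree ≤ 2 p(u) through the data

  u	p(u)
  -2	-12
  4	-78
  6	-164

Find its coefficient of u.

-3

Build the Lagrange basis polynomials:
L_0(u) = (u - 4)(u - 6) / [48] = (1/48)u^2 - (5/24)u + 1/2
L_1(u) = (u + 2)(u - 6) / [-12] = -(1/12)u^2 + (1/3)u + 1
L_2(u) = (u + 2)(u - 4) / [16] = (1/16)u^2 - (1/8)u - 1/2
p(u) = (-12)·L_0 + (-78)·L_1 + (-164)·L_2
Only the coefficient of u is needed; take it from each L_i and combine:
(-12)·(-5/24) + (-78)·(1/3) + (-164)·(-1/8) = -3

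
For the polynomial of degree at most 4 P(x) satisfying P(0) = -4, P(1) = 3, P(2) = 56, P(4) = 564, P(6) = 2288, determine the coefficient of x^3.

Build the Lagrange basis polynomials:
L_0(x) = (x - 1)(x - 2)(x - 4)(x - 6) / [48] = (1/48)x^4 - (13/48)x^3 + (7/6)x^2 - (23/12)x + 1
L_1(x) = x(x - 2)(x - 4)(x - 6) / [-15] = -(1/15)x^4 + (4/5)x^3 - (44/15)x^2 + (16/5)x
L_2(x) = x(x - 1)(x - 4)(x - 6) / [16] = (1/16)x^4 - (11/16)x^3 + (17/8)x^2 - (3/2)x
L_3(x) = x(x - 1)(x - 2)(x - 6) / [-48] = -(1/48)x^4 + (3/16)x^3 - (5/12)x^2 + (1/4)x
L_4(x) = x(x - 1)(x - 2)(x - 4) / [240] = (1/240)x^4 - (7/240)x^3 + (7/120)x^2 - (1/30)x
P(x) = (-4)·L_0 + 3·L_1 + 56·L_2 + 564·L_3 + 2288·L_4
Only the coefficient of x^3 is needed; take it from each L_i and combine:
(-4)·(-13/48) + 3·(4/5) + 56·(-11/16) + 564·(3/16) + 2288·(-7/240) = 4

4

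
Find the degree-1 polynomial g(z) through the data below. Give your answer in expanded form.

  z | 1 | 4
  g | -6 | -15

g(z) = -3z - 3

Build the Lagrange basis polynomials:
L_0(z) = (z - 4) / [-3] = -(1/3)z + 4/3
L_1(z) = (z - 1) / [3] = (1/3)z - 1/3
g(z) = (-6)·L_0 + (-15)·L_1
  (-6)·L_0(z) = 2z - 8
  (-15)·L_1(z) = -5z + 5
Adding term by term: -3z - 3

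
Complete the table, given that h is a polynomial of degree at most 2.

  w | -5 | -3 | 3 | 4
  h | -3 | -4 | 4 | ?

The 3 known values determine h uniquely (degree ≤ 2).
Evaluate each Lagrange basis at w = 4:
L_0(4) = (7)·(1)/[(-2)·(-8)] = 7/16
L_1(4) = (9)·(1)/[(2)·(-6)] = -3/4
L_2(4) = (9)·(7)/[(8)·(6)] = 21/16
Sum: (-3)·(7/16) + (-4)·(-3/4) + 4·(21/16) = 111/16

111/16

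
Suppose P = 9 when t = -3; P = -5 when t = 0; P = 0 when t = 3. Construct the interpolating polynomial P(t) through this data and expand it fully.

Build the Lagrange basis polynomials:
L_0(t) = t(t - 3) / [18] = (1/18)t^2 - (1/6)t
L_1(t) = (t + 3)(t - 3) / [-9] = -(1/9)t^2 + 1
L_2(t) = (t + 3)t / [18] = (1/18)t^2 + (1/6)t
P(t) = 9·L_0 + (-5)·L_1 + 0·L_2
  9·L_0(t) = (1/2)t^2 - (3/2)t
  (-5)·L_1(t) = (5/9)t^2 - 5
  0·L_2(t) = 0
Adding term by term: (19/18)t^2 - (3/2)t - 5

P(t) = (19/18)t^2 - (3/2)t - 5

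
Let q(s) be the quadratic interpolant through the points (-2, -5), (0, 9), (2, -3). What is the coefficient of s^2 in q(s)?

-13/4

Build the Lagrange basis polynomials:
L_0(s) = s(s - 2) / [8] = (1/8)s^2 - (1/4)s
L_1(s) = (s + 2)(s - 2) / [-4] = -(1/4)s^2 + 1
L_2(s) = (s + 2)s / [8] = (1/8)s^2 + (1/4)s
q(s) = (-5)·L_0 + 9·L_1 + (-3)·L_2
Only the coefficient of s^2 is needed; take it from each L_i and combine:
(-5)·(1/8) + 9·(-1/4) + (-3)·(1/8) = -13/4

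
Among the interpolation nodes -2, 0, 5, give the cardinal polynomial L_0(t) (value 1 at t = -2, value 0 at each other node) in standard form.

L_0(t) = t(t - 5) / [(-2)·(-7)]
       = (t^2 - 5t) / (14)

L_0(t) = (1/14)t^2 - (5/14)t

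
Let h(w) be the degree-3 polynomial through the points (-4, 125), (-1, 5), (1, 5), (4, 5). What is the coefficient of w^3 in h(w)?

-1

Build the Lagrange basis polynomials:
L_0(w) = (w + 1)(w - 1)(w - 4) / [-120] = -(1/120)w^3 + (1/30)w^2 + (1/120)w - 1/30
L_1(w) = (w + 4)(w - 1)(w - 4) / [30] = (1/30)w^3 - (1/30)w^2 - (8/15)w + 8/15
L_2(w) = (w + 4)(w + 1)(w - 4) / [-30] = -(1/30)w^3 - (1/30)w^2 + (8/15)w + 8/15
L_3(w) = (w + 4)(w + 1)(w - 1) / [120] = (1/120)w^3 + (1/30)w^2 - (1/120)w - 1/30
h(w) = 125·L_0 + 5·L_1 + 5·L_2 + 5·L_3
Only the coefficient of w^3 is needed; take it from each L_i and combine:
125·(-1/120) + 5·(1/30) + 5·(-1/30) + 5·(1/120) = -1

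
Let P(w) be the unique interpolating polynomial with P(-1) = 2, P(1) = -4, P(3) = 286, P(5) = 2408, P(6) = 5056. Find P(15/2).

Evaluate each Lagrange basis at w = 15/2:
L_0(15/2) = (13/2)·(9/2)·(5/2)·(3/2)/[(-2)·(-4)·(-6)·(-7)] = 585/1792
L_1(15/2) = (17/2)·(9/2)·(5/2)·(3/2)/[(2)·(-2)·(-4)·(-5)] = -459/256
L_2(15/2) = (17/2)·(13/2)·(5/2)·(3/2)/[(4)·(2)·(-2)·(-3)] = 1105/256
L_3(15/2) = (17/2)·(13/2)·(9/2)·(3/2)/[(6)·(4)·(2)·(-1)] = -1989/256
L_4(15/2) = (17/2)·(13/2)·(9/2)·(5/2)/[(7)·(5)·(3)·(1)] = 663/112
Sum: 2·(585/1792) + (-4)·(-459/256) + 286·(1105/256) + 2408·(-1989/256) + 5056·(663/112) = 12463

12463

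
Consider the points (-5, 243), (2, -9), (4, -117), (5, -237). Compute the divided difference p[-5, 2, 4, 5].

p[-5,2] = (-9 - 243) / (2 - (-5)) = -36
p[2,4] = (-117 - (-9)) / (4 - 2) = -54
p[4,5] = (-237 - (-117)) / (5 - 4) = -120
p[-5,2,4] = (-54 - (-36)) / (4 - (-5)) = -2
p[2,4,5] = (-120 - (-54)) / (5 - 2) = -22
p[-5,2,4,5] = (-22 - (-2)) / (5 - (-5)) = -2

-2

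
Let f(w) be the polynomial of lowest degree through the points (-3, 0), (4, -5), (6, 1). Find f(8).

Using Newton's divided-difference form:
f[-3,4] = (-5 - 0) / (4 - (-3)) = -5/7
f[4,6] = (1 - (-5)) / (6 - 4) = 3
f[-3,4,6] = (3 - (-5/7)) / (6 - (-3)) = 26/63
f(8) = 0 + (-5/7)·(11) + (26/63)·(11)·(4) = 649/63

649/63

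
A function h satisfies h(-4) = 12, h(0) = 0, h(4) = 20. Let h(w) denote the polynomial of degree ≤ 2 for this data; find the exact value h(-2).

2

Evaluate each Lagrange basis at w = -2:
L_0(-2) = (-2)·(-6)/[(-4)·(-8)] = 3/8
L_1(-2) = (2)·(-6)/[(4)·(-4)] = 3/4
L_2(-2) = (2)·(-2)/[(8)·(4)] = -1/8
Sum: 12·(3/8) + 0 + 20·(-1/8) = 2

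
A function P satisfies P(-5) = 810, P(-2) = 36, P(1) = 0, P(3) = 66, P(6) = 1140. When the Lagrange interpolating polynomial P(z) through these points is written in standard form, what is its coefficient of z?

L_0(z) = (z + 2)(z - 1)(z - 3)(z - 6) / [1584] = (1/1584)z^4 - (1/198)z^3 + (7/1584)z^2 + (1/44)z - 1/44
L_1(z) = (z + 5)(z - 1)(z - 3)(z - 6) / [-360] = -(1/360)z^4 + (1/72)z^3 + (23/360)z^2 - (13/40)z + 1/4
L_2(z) = (z + 5)(z + 2)(z - 3)(z - 6) / [180] = (1/180)z^4 - (1/90)z^3 - (7/36)z^2 + (1/5)z + 1
L_3(z) = (z + 5)(z + 2)(z - 1)(z - 6) / [-240] = -(1/240)z^4 + (11/80)z^2 + (7/60)z - 1/4
L_4(z) = (z + 5)(z + 2)(z - 1)(z - 3) / [1320] = (1/1320)z^4 + (1/440)z^3 - (1/88)z^2 - (19/1320)z + 1/44
P(z) = 810·L_0 + 36·L_1 + 0·L_2 + 66·L_3 + 1140·L_4
Only the coefficient of z is needed; take it from each L_i and combine:
810·(1/44) + 36·(-13/40) + 0·(1/5) + 66·(7/60) + 1140·(-19/1320) = -2

-2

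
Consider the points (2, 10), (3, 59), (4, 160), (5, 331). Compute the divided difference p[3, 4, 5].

35

p[3,4] = (160 - 59) / (4 - 3) = 101
p[4,5] = (331 - 160) / (5 - 4) = 171
p[3,4,5] = (171 - 101) / (5 - 3) = 35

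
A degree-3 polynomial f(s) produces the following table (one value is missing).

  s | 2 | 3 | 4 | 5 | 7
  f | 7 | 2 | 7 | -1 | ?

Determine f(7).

The 4 known values determine f uniquely (degree ≤ 3).
Evaluate each Lagrange basis at s = 7:
L_0(7) = (4)·(3)·(2)/[(-1)·(-2)·(-3)] = -4
L_1(7) = (5)·(3)·(2)/[(1)·(-1)·(-2)] = 15
L_2(7) = (5)·(4)·(2)/[(2)·(1)·(-1)] = -20
L_3(7) = (5)·(4)·(3)/[(3)·(2)·(1)] = 10
Sum: 7·(-4) + 2·(15) + 7·(-20) + (-1)·(10) = -148

-148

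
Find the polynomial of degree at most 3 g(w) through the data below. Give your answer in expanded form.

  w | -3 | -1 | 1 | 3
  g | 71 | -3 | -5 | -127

g(w) = -4w^3 - 3w^2 + 3w - 1

L_0(w) = (w + 1)(w - 1)(w - 3) / [-48] = -(1/48)w^3 + (1/16)w^2 + (1/48)w - 1/16
L_1(w) = (w + 3)(w - 1)(w - 3) / [16] = (1/16)w^3 - (1/16)w^2 - (9/16)w + 9/16
L_2(w) = (w + 3)(w + 1)(w - 3) / [-16] = -(1/16)w^3 - (1/16)w^2 + (9/16)w + 9/16
L_3(w) = (w + 3)(w + 1)(w - 1) / [48] = (1/48)w^3 + (1/16)w^2 - (1/48)w - 1/16
g(w) = 71·L_0 + (-3)·L_1 + (-5)·L_2 + (-127)·L_3
  71·L_0(w) = -(71/48)w^3 + (71/16)w^2 + (71/48)w - 71/16
  (-3)·L_1(w) = -(3/16)w^3 + (3/16)w^2 + (27/16)w - 27/16
  (-5)·L_2(w) = (5/16)w^3 + (5/16)w^2 - (45/16)w - 45/16
  (-127)·L_3(w) = -(127/48)w^3 - (127/16)w^2 + (127/48)w + 127/16
Adding term by term: -4w^3 - 3w^2 + 3w - 1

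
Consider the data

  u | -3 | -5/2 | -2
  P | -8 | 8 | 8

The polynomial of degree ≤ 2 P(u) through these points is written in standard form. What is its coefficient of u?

-144

Build the Lagrange basis polynomials:
L_0(u) = (u + 5/2)(u + 2) / [1/2] = 2u^2 + 9u + 10
L_1(u) = (u + 3)(u + 2) / [-1/4] = -4u^2 - 20u - 24
L_2(u) = (u + 3)(u + 5/2) / [1/2] = 2u^2 + 11u + 15
P(u) = (-8)·L_0 + 8·L_1 + 8·L_2
Only the coefficient of u is needed; take it from each L_i and combine:
(-8)·(9) + 8·(-20) + 8·(11) = -144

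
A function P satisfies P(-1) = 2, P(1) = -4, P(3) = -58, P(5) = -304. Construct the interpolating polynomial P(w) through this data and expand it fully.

Newton's divided differences:
P[-1,1] = (-4 - 2) / (1 - (-1)) = -3
P[1,3] = (-58 - (-4)) / (3 - 1) = -27
P[3,5] = (-304 - (-58)) / (5 - 3) = -123
P[-1,1,3] = (-27 - (-3)) / (3 - (-1)) = -6
P[1,3,5] = (-123 - (-27)) / (5 - 1) = -24
P[-1,1,3,5] = (-24 - (-6)) / (5 - (-1)) = -3
P(w) = 2 + (-3)·(w + 1) + (-6)·(w + 1)(w - 1) + (-3)·(w + 1)(w - 1)(w - 3)
Expanding: P(w) = -3w^3 + 3w^2 - 4

P(w) = -3w^3 + 3w^2 - 4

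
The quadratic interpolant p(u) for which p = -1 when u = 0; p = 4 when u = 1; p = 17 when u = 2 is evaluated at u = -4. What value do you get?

Using Newton's divided-difference form:
p[0,1] = (4 - (-1)) / (1 - 0) = 5
p[1,2] = (17 - 4) / (2 - 1) = 13
p[0,1,2] = (13 - 5) / (2 - 0) = 4
p(-4) = -1 + 5·(-4) + 4·(-4)·(-5) = 59

59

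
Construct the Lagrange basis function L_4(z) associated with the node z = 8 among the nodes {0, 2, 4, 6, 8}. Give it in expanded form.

L_4(z) = z(z - 2)(z - 4)(z - 6) / [(8)·(6)·(4)·(2)]
       = (z^4 - 12z^3 + 44z^2 - 48z) / (384)

L_4(z) = (1/384)z^4 - (1/32)z^3 + (11/96)z^2 - (1/8)z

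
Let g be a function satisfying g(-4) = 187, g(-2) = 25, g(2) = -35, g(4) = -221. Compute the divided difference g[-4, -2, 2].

g[-4,-2] = (25 - 187) / (-2 - (-4)) = -81
g[-2,2] = (-35 - 25) / (2 - (-2)) = -15
g[-4,-2,2] = (-15 - (-81)) / (2 - (-4)) = 11

11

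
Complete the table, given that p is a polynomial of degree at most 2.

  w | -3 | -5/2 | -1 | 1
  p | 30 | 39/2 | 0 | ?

2

The 3 known values determine p uniquely (degree ≤ 2).
Evaluate each Lagrange basis at w = 1:
L_0(1) = (7/2)·(2)/[(-1/2)·(-2)] = 7
L_1(1) = (4)·(2)/[(1/2)·(-3/2)] = -32/3
L_2(1) = (4)·(7/2)/[(2)·(3/2)] = 14/3
Sum: 30·(7) + 39/2·(-32/3) + 0 = 2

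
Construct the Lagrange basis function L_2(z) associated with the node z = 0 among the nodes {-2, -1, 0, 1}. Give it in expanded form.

L_2(z) = (z + 2)(z + 1)(z - 1) / [(2)·(1)·(-1)]
       = (z^3 + 2z^2 - z - 2) / (-2)

L_2(z) = -(1/2)z^3 - z^2 + (1/2)z + 1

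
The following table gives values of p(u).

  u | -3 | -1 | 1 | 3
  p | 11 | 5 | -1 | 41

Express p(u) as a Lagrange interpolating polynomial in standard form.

p(u) = u^3 + 3u^2 - 4u - 1

Build the Lagrange basis polynomials:
L_0(u) = (u + 1)(u - 1)(u - 3) / [-48] = -(1/48)u^3 + (1/16)u^2 + (1/48)u - 1/16
L_1(u) = (u + 3)(u - 1)(u - 3) / [16] = (1/16)u^3 - (1/16)u^2 - (9/16)u + 9/16
L_2(u) = (u + 3)(u + 1)(u - 3) / [-16] = -(1/16)u^3 - (1/16)u^2 + (9/16)u + 9/16
L_3(u) = (u + 3)(u + 1)(u - 1) / [48] = (1/48)u^3 + (1/16)u^2 - (1/48)u - 1/16
p(u) = 11·L_0 + 5·L_1 + (-1)·L_2 + 41·L_3
  11·L_0(u) = -(11/48)u^3 + (11/16)u^2 + (11/48)u - 11/16
  5·L_1(u) = (5/16)u^3 - (5/16)u^2 - (45/16)u + 45/16
  (-1)·L_2(u) = (1/16)u^3 + (1/16)u^2 - (9/16)u - 9/16
  41·L_3(u) = (41/48)u^3 + (41/16)u^2 - (41/48)u - 41/16
Adding term by term: u^3 + 3u^2 - 4u - 1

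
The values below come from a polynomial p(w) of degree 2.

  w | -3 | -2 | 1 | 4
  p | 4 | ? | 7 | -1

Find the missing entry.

The 3 known values determine p uniquely (degree ≤ 2).
Evaluate each Lagrange basis at w = -2:
L_0(-2) = (-3)·(-6)/[(-4)·(-7)] = 9/14
L_1(-2) = (1)·(-6)/[(4)·(-3)] = 1/2
L_2(-2) = (1)·(-3)/[(7)·(3)] = -1/7
Sum: 4·(9/14) + 7·(1/2) + (-1)·(-1/7) = 87/14

87/14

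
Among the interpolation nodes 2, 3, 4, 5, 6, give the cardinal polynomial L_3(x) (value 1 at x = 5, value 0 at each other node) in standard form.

L_3(x) = -(1/6)x^4 + (5/2)x^3 - (40/3)x^2 + 30x - 24

L_3(x) = (x - 2)(x - 3)(x - 4)(x - 6) / [(3)·(2)·(1)·(-1)]
       = (x^4 - 15x^3 + 80x^2 - 180x + 144) / (-6)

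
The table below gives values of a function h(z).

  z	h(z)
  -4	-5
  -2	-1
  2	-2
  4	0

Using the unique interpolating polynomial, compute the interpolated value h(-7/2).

-875/256

L_0(-7/2) = (-3/2)·(-11/2)·(-15/2)/[(-2)·(-6)·(-8)] = 165/256
L_1(-7/2) = (1/2)·(-11/2)·(-15/2)/[(2)·(-4)·(-6)] = 55/128
L_2(-7/2) = (1/2)·(-3/2)·(-15/2)/[(6)·(4)·(-2)] = -15/128
L_3(-7/2) = (1/2)·(-3/2)·(-11/2)/[(8)·(6)·(2)] = 11/256
Sum: (-5)·(165/256) + (-1)·(55/128) + (-2)·(-15/128) + 0 = -875/256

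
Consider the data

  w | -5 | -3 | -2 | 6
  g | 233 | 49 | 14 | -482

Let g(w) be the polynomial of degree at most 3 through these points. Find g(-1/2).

Using Newton's divided-difference form:
g[-5,-3] = (49 - 233) / (-3 - (-5)) = -92
g[-3,-2] = (14 - 49) / (-2 - (-3)) = -35
g[-2,6] = (-482 - 14) / (6 - (-2)) = -62
g[-5,-3,-2] = (-35 - (-92)) / (-2 - (-5)) = 19
g[-3,-2,6] = (-62 - (-35)) / (6 - (-3)) = -3
g[-5,-3,-2,6] = (-3 - 19) / (6 - (-5)) = -2
g(-1/2) = 233 + (-92)·(9/2) + 19·(9/2)·(5/2) + (-2)·(9/2)·(5/2)·(3/2) = -1

-1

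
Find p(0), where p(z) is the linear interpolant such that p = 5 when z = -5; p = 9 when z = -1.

L_0(0) = (1)/[(-4)] = -1/4
L_1(0) = (5)/[(4)] = 5/4
Sum: 5·(-1/4) + 9·(5/4) = 10

10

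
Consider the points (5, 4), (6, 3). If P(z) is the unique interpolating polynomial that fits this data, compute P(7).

Evaluate each Lagrange basis at z = 7:
L_0(7) = (1)/[(-1)] = -1
L_1(7) = (2)/[(1)] = 2
Sum: 4·(-1) + 3·(2) = 2

2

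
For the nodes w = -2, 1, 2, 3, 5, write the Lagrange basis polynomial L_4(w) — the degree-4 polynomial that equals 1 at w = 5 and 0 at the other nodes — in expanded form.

L_4(w) = (w + 2)(w - 1)(w - 2)(w - 3) / [(7)·(4)·(3)·(2)]
       = (w^4 - 4w^3 - w^2 + 16w - 12) / (168)

L_4(w) = (1/168)w^4 - (1/42)w^3 - (1/168)w^2 + (2/21)w - 1/14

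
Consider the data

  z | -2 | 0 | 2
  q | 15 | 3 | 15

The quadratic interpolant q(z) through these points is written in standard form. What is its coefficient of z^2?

Build the Lagrange basis polynomials:
L_0(z) = z(z - 2) / [8] = (1/8)z^2 - (1/4)z
L_1(z) = (z + 2)(z - 2) / [-4] = -(1/4)z^2 + 1
L_2(z) = (z + 2)z / [8] = (1/8)z^2 + (1/4)z
q(z) = 15·L_0 + 3·L_1 + 15·L_2
Only the coefficient of z^2 is needed; take it from each L_i and combine:
15·(1/8) + 3·(-1/4) + 15·(1/8) = 3

3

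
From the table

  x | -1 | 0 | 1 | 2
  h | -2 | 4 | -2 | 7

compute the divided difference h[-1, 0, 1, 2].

9/2

h[-1,0] = (4 - (-2)) / (0 - (-1)) = 6
h[0,1] = (-2 - 4) / (1 - 0) = -6
h[1,2] = (7 - (-2)) / (2 - 1) = 9
h[-1,0,1] = (-6 - 6) / (1 - (-1)) = -6
h[0,1,2] = (9 - (-6)) / (2 - 0) = 15/2
h[-1,0,1,2] = (15/2 - (-6)) / (2 - (-1)) = 9/2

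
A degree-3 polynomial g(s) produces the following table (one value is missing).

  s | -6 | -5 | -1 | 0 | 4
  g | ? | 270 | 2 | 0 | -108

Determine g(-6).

The 4 known values determine g uniquely (degree ≤ 3).
L_0(-6) = (-5)·(-6)·(-10)/[(-4)·(-5)·(-9)] = 5/3
L_1(-6) = (-1)·(-6)·(-10)/[(4)·(-1)·(-5)] = -3
L_2(-6) = (-1)·(-5)·(-10)/[(5)·(1)·(-4)] = 5/2
L_3(-6) = (-1)·(-5)·(-6)/[(9)·(5)·(4)] = -1/6
Sum: 270·(5/3) + 2·(-3) + 0 + (-108)·(-1/6) = 462

462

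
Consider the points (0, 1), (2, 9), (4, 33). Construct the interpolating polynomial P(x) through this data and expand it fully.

Newton's divided differences:
P[0,2] = (9 - 1) / (2 - 0) = 4
P[2,4] = (33 - 9) / (4 - 2) = 12
P[0,2,4] = (12 - 4) / (4 - 0) = 2
P(x) = 1 + 4·x + 2·x(x - 2)
Expanding: P(x) = 2x^2 + 1

P(x) = 2x^2 + 1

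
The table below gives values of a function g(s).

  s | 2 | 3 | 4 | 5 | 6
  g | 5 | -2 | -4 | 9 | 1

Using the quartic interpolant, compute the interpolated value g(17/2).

-48781/64

Using Newton's divided-difference form:
g[2,3] = (-2 - 5) / (3 - 2) = -7
g[3,4] = (-4 - (-2)) / (4 - 3) = -2
g[4,5] = (9 - (-4)) / (5 - 4) = 13
g[5,6] = (1 - 9) / (6 - 5) = -8
g[2,3,4] = (-2 - (-7)) / (4 - 2) = 5/2
g[3,4,5] = (13 - (-2)) / (5 - 3) = 15/2
g[4,5,6] = (-8 - 13) / (6 - 4) = -21/2
g[2,3,4,5] = (15/2 - 5/2) / (5 - 2) = 5/3
g[3,4,5,6] = (-21/2 - 15/2) / (6 - 3) = -6
g[2,3,4,5,6] = (-6 - 5/3) / (6 - 2) = -23/12
g(17/2) = 5 + (-7)·(13/2) + (5/2)·(13/2)·(11/2) + (5/3)·(13/2)·(11/2)·(9/2) + (-23/12)·(13/2)·(11/2)·(9/2)·(7/2) = -48781/64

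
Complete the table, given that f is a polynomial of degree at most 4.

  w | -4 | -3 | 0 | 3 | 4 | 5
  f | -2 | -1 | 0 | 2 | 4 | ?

50/7

The 5 known values determine f uniquely (degree ≤ 4).
Evaluate each Lagrange basis at w = 5:
L_0(5) = (8)·(5)·(2)·(1)/[(-1)·(-4)·(-7)·(-8)] = 5/14
L_1(5) = (9)·(5)·(2)·(1)/[(1)·(-3)·(-6)·(-7)] = -5/7
L_2(5) = (9)·(8)·(2)·(1)/[(4)·(3)·(-3)·(-4)] = 1
L_3(5) = (9)·(8)·(5)·(1)/[(7)·(6)·(3)·(-1)] = -20/7
L_4(5) = (9)·(8)·(5)·(2)/[(8)·(7)·(4)·(1)] = 45/14
Sum: (-2)·(5/14) + (-1)·(-5/7) + 0 + 2·(-20/7) + 4·(45/14) = 50/7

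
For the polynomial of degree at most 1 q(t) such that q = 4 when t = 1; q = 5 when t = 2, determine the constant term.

3

L_0(t) = (t - 2) / [-1] = -t + 2
L_1(t) = (t - 1) / [1] = t - 1
q(t) = 4·L_0 + 5·L_1
Only the constant term is needed; take it from each L_i and combine:
4·(2) + 5·(-1) = 3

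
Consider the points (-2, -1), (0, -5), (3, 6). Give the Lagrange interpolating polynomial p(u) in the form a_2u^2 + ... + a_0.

p(u) = (17/15)u^2 + (4/15)u - 5

Build the Lagrange basis polynomials:
L_0(u) = u(u - 3) / [10] = (1/10)u^2 - (3/10)u
L_1(u) = (u + 2)(u - 3) / [-6] = -(1/6)u^2 + (1/6)u + 1
L_2(u) = (u + 2)u / [15] = (1/15)u^2 + (2/15)u
p(u) = (-1)·L_0 + (-5)·L_1 + 6·L_2
  (-1)·L_0(u) = -(1/10)u^2 + (3/10)u
  (-5)·L_1(u) = (5/6)u^2 - (5/6)u - 5
  6·L_2(u) = (2/5)u^2 + (4/5)u
Adding term by term: (17/15)u^2 + (4/15)u - 5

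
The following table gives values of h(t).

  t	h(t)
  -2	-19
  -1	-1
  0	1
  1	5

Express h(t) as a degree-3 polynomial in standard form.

Build the Lagrange basis polynomials:
L_0(t) = (t + 1)t(t - 1) / [-6] = -(1/6)t^3 + (1/6)t
L_1(t) = (t + 2)t(t - 1) / [2] = (1/2)t^3 + (1/2)t^2 - t
L_2(t) = (t + 2)(t + 1)(t - 1) / [-2] = -(1/2)t^3 - t^2 + (1/2)t + 1
L_3(t) = (t + 2)(t + 1)t / [6] = (1/6)t^3 + (1/2)t^2 + (1/3)t
h(t) = (-19)·L_0 + (-1)·L_1 + 1·L_2 + 5·L_3
  (-19)·L_0(t) = (19/6)t^3 - (19/6)t
  (-1)·L_1(t) = -(1/2)t^3 - (1/2)t^2 + t
  1·L_2(t) = -(1/2)t^3 - t^2 + (1/2)t + 1
  5·L_3(t) = (5/6)t^3 + (5/2)t^2 + (5/3)t
Adding term by term: 3t^3 + t^2 + 1

h(t) = 3t^3 + t^2 + 1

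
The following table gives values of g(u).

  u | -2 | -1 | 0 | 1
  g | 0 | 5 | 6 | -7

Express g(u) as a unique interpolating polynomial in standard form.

Newton's divided differences:
g[-2,-1] = (5 - 0) / (-1 - (-2)) = 5
g[-1,0] = (6 - 5) / (0 - (-1)) = 1
g[0,1] = (-7 - 6) / (1 - 0) = -13
g[-2,-1,0] = (1 - 5) / (0 - (-2)) = -2
g[-1,0,1] = (-13 - 1) / (1 - (-1)) = -7
g[-2,-1,0,1] = (-7 - (-2)) / (1 - (-2)) = -5/3
g(u) = 5·(u + 2) + (-2)·(u + 2)(u + 1) + (-5/3)·(u + 2)(u + 1)u
Expanding: g(u) = -(5/3)u^3 - 7u^2 - (13/3)u + 6

g(u) = -(5/3)u^3 - 7u^2 - (13/3)u + 6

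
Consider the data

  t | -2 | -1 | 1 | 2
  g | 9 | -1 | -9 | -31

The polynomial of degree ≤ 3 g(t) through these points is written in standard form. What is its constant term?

Build the Lagrange basis polynomials:
L_0(t) = (t + 1)(t - 1)(t - 2) / [-12] = -(1/12)t^3 + (1/6)t^2 + (1/12)t - 1/6
L_1(t) = (t + 2)(t - 1)(t - 2) / [6] = (1/6)t^3 - (1/6)t^2 - (2/3)t + 2/3
L_2(t) = (t + 2)(t + 1)(t - 2) / [-6] = -(1/6)t^3 - (1/6)t^2 + (2/3)t + 2/3
L_3(t) = (t + 2)(t + 1)(t - 1) / [12] = (1/12)t^3 + (1/6)t^2 - (1/12)t - 1/6
g(t) = 9·L_0 + (-1)·L_1 + (-9)·L_2 + (-31)·L_3
Only the constant term is needed; take it from each L_i and combine:
9·(-1/6) + (-1)·(2/3) + (-9)·(2/3) + (-31)·(-1/6) = -3

-3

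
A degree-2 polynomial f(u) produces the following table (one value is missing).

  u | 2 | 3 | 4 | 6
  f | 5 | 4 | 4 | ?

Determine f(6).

7

The 3 known values determine f uniquely (degree ≤ 2).
Evaluate each Lagrange basis at u = 6:
L_0(6) = (3)·(2)/[(-1)·(-2)] = 3
L_1(6) = (4)·(2)/[(1)·(-1)] = -8
L_2(6) = (4)·(3)/[(2)·(1)] = 6
Sum: 5·(3) + 4·(-8) + 4·(6) = 7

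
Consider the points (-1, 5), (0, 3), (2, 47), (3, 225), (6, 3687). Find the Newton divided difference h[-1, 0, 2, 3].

11

h[-1,0] = (3 - 5) / (0 - (-1)) = -2
h[0,2] = (47 - 3) / (2 - 0) = 22
h[2,3] = (225 - 47) / (3 - 2) = 178
h[-1,0,2] = (22 - (-2)) / (2 - (-1)) = 8
h[0,2,3] = (178 - 22) / (3 - 0) = 52
h[-1,0,2,3] = (52 - 8) / (3 - (-1)) = 11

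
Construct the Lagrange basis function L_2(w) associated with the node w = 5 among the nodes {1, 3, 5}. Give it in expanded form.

L_2(w) = (w - 1)(w - 3) / [(4)·(2)]
       = (w^2 - 4w + 3) / (8)

L_2(w) = (1/8)w^2 - (1/2)w + 3/8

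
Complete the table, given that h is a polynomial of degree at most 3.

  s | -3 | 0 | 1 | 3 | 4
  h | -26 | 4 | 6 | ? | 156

The 4 known values determine h uniquely (degree ≤ 3).
Evaluate each Lagrange basis at s = 3:
L_0(3) = (3)·(2)·(-1)/[(-3)·(-4)·(-7)] = 1/14
L_1(3) = (6)·(2)·(-1)/[(3)·(-1)·(-4)] = -1
L_2(3) = (6)·(3)·(-1)/[(4)·(1)·(-3)] = 3/2
L_3(3) = (6)·(3)·(2)/[(7)·(4)·(3)] = 3/7
Sum: (-26)·(1/14) + 4·(-1) + 6·(3/2) + 156·(3/7) = 70

70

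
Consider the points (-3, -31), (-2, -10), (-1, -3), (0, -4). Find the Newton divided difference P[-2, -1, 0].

-4

P[-2,-1] = (-3 - (-10)) / (-1 - (-2)) = 7
P[-1,0] = (-4 - (-3)) / (0 - (-1)) = -1
P[-2,-1,0] = (-1 - 7) / (0 - (-2)) = -4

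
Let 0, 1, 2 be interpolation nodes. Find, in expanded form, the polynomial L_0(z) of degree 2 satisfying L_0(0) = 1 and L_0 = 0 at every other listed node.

L_0(z) = (1/2)z^2 - (3/2)z + 1

L_0(z) = (z - 1)(z - 2) / [(-1)·(-2)]
       = (z^2 - 3z + 2) / (2)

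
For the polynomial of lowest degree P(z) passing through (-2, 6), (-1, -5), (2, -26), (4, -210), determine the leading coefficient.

-3

The leading coefficient equals the top divided difference P[-2,-1,2,4].
P[-2,-1] = (-5 - 6) / (-1 - (-2)) = -11
P[-1,2] = (-26 - (-5)) / (2 - (-1)) = -7
P[2,4] = (-210 - (-26)) / (4 - 2) = -92
P[-2,-1,2] = (-7 - (-11)) / (2 - (-2)) = 1
P[-1,2,4] = (-92 - (-7)) / (4 - (-1)) = -17
P[-2,-1,2,4] = (-17 - 1) / (4 - (-2)) = -3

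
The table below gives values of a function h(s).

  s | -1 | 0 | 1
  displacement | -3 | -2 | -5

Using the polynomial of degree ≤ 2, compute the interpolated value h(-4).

Using Newton's divided-difference form:
h[-1,0] = (-2 - (-3)) / (0 - (-1)) = 1
h[0,1] = (-5 - (-2)) / (1 - 0) = -3
h[-1,0,1] = (-3 - 1) / (1 - (-1)) = -2
h(-4) = -3 + 1·(-3) + (-2)·(-3)·(-4) = -30

-30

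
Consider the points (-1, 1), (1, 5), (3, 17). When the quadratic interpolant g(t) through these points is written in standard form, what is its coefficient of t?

2

Build the Lagrange basis polynomials:
L_0(t) = (t - 1)(t - 3) / [8] = (1/8)t^2 - (1/2)t + 3/8
L_1(t) = (t + 1)(t - 3) / [-4] = -(1/4)t^2 + (1/2)t + 3/4
L_2(t) = (t + 1)(t - 1) / [8] = (1/8)t^2 - 1/8
g(t) = 1·L_0 + 5·L_1 + 17·L_2
Only the coefficient of t is needed; take it from each L_i and combine:
1·(-1/2) + 5·(1/2) + 17·(0) = 2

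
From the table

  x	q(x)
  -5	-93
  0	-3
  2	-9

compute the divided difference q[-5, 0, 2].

q[-5,0] = (-3 - (-93)) / (0 - (-5)) = 18
q[0,2] = (-9 - (-3)) / (2 - 0) = -3
q[-5,0,2] = (-3 - 18) / (2 - (-5)) = -3

-3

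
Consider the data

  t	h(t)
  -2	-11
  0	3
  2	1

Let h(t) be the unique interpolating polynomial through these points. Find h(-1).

Using Newton's divided-difference form:
h[-2,0] = (3 - (-11)) / (0 - (-2)) = 7
h[0,2] = (1 - 3) / (2 - 0) = -1
h[-2,0,2] = (-1 - 7) / (2 - (-2)) = -2
h(-1) = -11 + 7·(1) + (-2)·(1)·(-1) = -2

-2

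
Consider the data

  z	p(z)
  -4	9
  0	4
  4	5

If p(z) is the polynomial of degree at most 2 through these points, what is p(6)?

Using Newton's divided-difference form:
p[-4,0] = (4 - 9) / (0 - (-4)) = -5/4
p[0,4] = (5 - 4) / (4 - 0) = 1/4
p[-4,0,4] = (1/4 - (-5/4)) / (4 - (-4)) = 3/16
p(6) = 9 + (-5/4)·(10) + (3/16)·(10)·(6) = 31/4

31/4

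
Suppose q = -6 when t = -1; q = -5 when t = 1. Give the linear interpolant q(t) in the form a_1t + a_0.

L_0(t) = (t - 1) / [-2] = -(1/2)t + 1/2
L_1(t) = (t + 1) / [2] = (1/2)t + 1/2
q(t) = (-6)·L_0 + (-5)·L_1
  (-6)·L_0(t) = 3t - 3
  (-5)·L_1(t) = -(5/2)t - 5/2
Adding term by term: (1/2)t - 11/2

q(t) = (1/2)t - 11/2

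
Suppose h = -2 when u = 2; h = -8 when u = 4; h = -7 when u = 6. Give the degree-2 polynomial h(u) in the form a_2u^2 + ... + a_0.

h(u) = (7/8)u^2 - (33/4)u + 11

Build the Lagrange basis polynomials:
L_0(u) = (u - 4)(u - 6) / [8] = (1/8)u^2 - (5/4)u + 3
L_1(u) = (u - 2)(u - 6) / [-4] = -(1/4)u^2 + 2u - 3
L_2(u) = (u - 2)(u - 4) / [8] = (1/8)u^2 - (3/4)u + 1
h(u) = (-2)·L_0 + (-8)·L_1 + (-7)·L_2
  (-2)·L_0(u) = -(1/4)u^2 + (5/2)u - 6
  (-8)·L_1(u) = 2u^2 - 16u + 24
  (-7)·L_2(u) = -(7/8)u^2 + (21/4)u - 7
Adding term by term: (7/8)u^2 - (33/4)u + 11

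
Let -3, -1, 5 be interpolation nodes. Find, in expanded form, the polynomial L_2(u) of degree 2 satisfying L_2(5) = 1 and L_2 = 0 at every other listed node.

L_2(u) = (u + 3)(u + 1) / [(8)·(6)]
       = (u^2 + 4u + 3) / (48)

L_2(u) = (1/48)u^2 + (1/12)u + 1/16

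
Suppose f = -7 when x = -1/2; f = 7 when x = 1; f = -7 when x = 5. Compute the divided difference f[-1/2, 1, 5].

-7/3

f[-1/2,1] = (7 - (-7)) / (1 - (-1/2)) = 28/3
f[1,5] = (-7 - 7) / (5 - 1) = -7/2
f[-1/2,1,5] = (-7/2 - 28/3) / (5 - (-1/2)) = -7/3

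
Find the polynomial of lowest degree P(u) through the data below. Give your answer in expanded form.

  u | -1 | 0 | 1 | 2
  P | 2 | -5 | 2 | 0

P(u) = -(23/6)u^3 + 7u^2 + (23/6)u - 5

L_0(u) = u(u - 1)(u - 2) / [-6] = -(1/6)u^3 + (1/2)u^2 - (1/3)u
L_1(u) = (u + 1)(u - 1)(u - 2) / [2] = (1/2)u^3 - u^2 - (1/2)u + 1
L_2(u) = (u + 1)u(u - 2) / [-2] = -(1/2)u^3 + (1/2)u^2 + u
L_3(u) = (u + 1)u(u - 1) / [6] = (1/6)u^3 - (1/6)u
P(u) = 2·L_0 + (-5)·L_1 + 2·L_2 + 0·L_3
  2·L_0(u) = -(1/3)u^3 + u^2 - (2/3)u
  (-5)·L_1(u) = -(5/2)u^3 + 5u^2 + (5/2)u - 5
  2·L_2(u) = -u^3 + u^2 + 2u
  0·L_3(u) = 0
Adding term by term: -(23/6)u^3 + 7u^2 + (23/6)u - 5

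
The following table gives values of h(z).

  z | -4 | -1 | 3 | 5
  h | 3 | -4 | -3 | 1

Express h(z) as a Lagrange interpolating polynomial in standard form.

h(z) = -(13/1512)z^3 + (19/54)z^2 - (85/216)z - 599/126

L_0(z) = (z + 1)(z - 3)(z - 5) / [-189] = -(1/189)z^3 + (1/27)z^2 - (1/27)z - 5/63
L_1(z) = (z + 4)(z - 3)(z - 5) / [72] = (1/72)z^3 - (1/18)z^2 - (17/72)z + 5/6
L_2(z) = (z + 4)(z + 1)(z - 5) / [-56] = -(1/56)z^3 + (3/8)z + 5/14
L_3(z) = (z + 4)(z + 1)(z - 3) / [108] = (1/108)z^3 + (1/54)z^2 - (11/108)z - 1/9
h(z) = 3·L_0 + (-4)·L_1 + (-3)·L_2 + 1·L_3
  3·L_0(z) = -(1/63)z^3 + (1/9)z^2 - (1/9)z - 5/21
  (-4)·L_1(z) = -(1/18)z^3 + (2/9)z^2 + (17/18)z - 10/3
  (-3)·L_2(z) = (3/56)z^3 - (9/8)z - 15/14
  1·L_3(z) = (1/108)z^3 + (1/54)z^2 - (11/108)z - 1/9
Adding term by term: -(13/1512)z^3 + (19/54)z^2 - (85/216)z - 599/126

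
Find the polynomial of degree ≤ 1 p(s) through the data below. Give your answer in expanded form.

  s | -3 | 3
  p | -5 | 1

L_0(s) = (s - 3) / [-6] = -(1/6)s + 1/2
L_1(s) = (s + 3) / [6] = (1/6)s + 1/2
p(s) = (-5)·L_0 + 1·L_1
  (-5)·L_0(s) = (5/6)s - 5/2
  1·L_1(s) = (1/6)s + 1/2
Adding term by term: s - 2

p(s) = s - 2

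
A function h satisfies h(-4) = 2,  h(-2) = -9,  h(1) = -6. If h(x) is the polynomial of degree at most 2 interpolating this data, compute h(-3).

Using Newton's divided-difference form:
h[-4,-2] = (-9 - 2) / (-2 - (-4)) = -11/2
h[-2,1] = (-6 - (-9)) / (1 - (-2)) = 1
h[-4,-2,1] = (1 - (-11/2)) / (1 - (-4)) = 13/10
h(-3) = 2 + (-11/2)·(1) + (13/10)·(1)·(-1) = -24/5

-24/5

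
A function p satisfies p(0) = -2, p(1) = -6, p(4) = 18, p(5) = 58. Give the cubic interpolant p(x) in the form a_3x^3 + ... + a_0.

Newton's divided differences:
p[0,1] = (-6 - (-2)) / (1 - 0) = -4
p[1,4] = (18 - (-6)) / (4 - 1) = 8
p[4,5] = (58 - 18) / (5 - 4) = 40
p[0,1,4] = (8 - (-4)) / (4 - 0) = 3
p[1,4,5] = (40 - 8) / (5 - 1) = 8
p[0,1,4,5] = (8 - 3) / (5 - 0) = 1
p(x) = -2 + (-4)·x + 3·x(x - 1) + 1·x(x - 1)(x - 4)
Expanding: p(x) = x^3 - 2x^2 - 3x - 2

p(x) = x^3 - 2x^2 - 3x - 2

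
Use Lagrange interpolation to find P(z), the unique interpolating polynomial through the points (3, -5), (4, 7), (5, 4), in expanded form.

L_0(z) = (z - 4)(z - 5) / [2] = (1/2)z^2 - (9/2)z + 10
L_1(z) = (z - 3)(z - 5) / [-1] = -z^2 + 8z - 15
L_2(z) = (z - 3)(z - 4) / [2] = (1/2)z^2 - (7/2)z + 6
P(z) = (-5)·L_0 + 7·L_1 + 4·L_2
  (-5)·L_0(z) = -(5/2)z^2 + (45/2)z - 50
  7·L_1(z) = -7z^2 + 56z - 105
  4·L_2(z) = 2z^2 - 14z + 24
Adding term by term: -(15/2)z^2 + (129/2)z - 131

P(z) = -(15/2)z^2 + (129/2)z - 131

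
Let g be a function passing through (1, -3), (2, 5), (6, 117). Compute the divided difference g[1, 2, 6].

4

g[1,2] = (5 - (-3)) / (2 - 1) = 8
g[2,6] = (117 - 5) / (6 - 2) = 28
g[1,2,6] = (28 - 8) / (6 - 1) = 4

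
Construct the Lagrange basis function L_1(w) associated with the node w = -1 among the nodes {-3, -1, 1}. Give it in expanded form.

L_1(w) = (w + 3)(w - 1) / [(2)·(-2)]
       = (w^2 + 2w - 3) / (-4)

L_1(w) = -(1/4)w^2 - (1/2)w + 3/4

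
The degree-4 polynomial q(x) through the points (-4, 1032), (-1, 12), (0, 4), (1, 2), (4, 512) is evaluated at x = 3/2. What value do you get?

67/16

Evaluate each Lagrange basis at x = 3/2:
L_0(3/2) = (5/2)·(3/2)·(1/2)·(-5/2)/[(-3)·(-4)·(-5)·(-8)] = -5/512
L_1(3/2) = (11/2)·(3/2)·(1/2)·(-5/2)/[(3)·(-1)·(-2)·(-5)] = 11/32
L_2(3/2) = (11/2)·(5/2)·(1/2)·(-5/2)/[(4)·(1)·(-1)·(-4)] = -275/256
L_3(3/2) = (11/2)·(5/2)·(3/2)·(-5/2)/[(5)·(2)·(1)·(-3)] = 55/32
L_4(3/2) = (11/2)·(5/2)·(3/2)·(1/2)/[(8)·(5)·(4)·(3)] = 11/512
Sum: 1032·(-5/512) + 12·(11/32) + 4·(-275/256) + 2·(55/32) + 512·(11/512) = 67/16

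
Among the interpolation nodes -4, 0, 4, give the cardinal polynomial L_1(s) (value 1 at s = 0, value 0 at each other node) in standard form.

L_1(s) = (s + 4)(s - 4) / [(4)·(-4)]
       = (s^2 - 16) / (-16)

L_1(s) = -(1/16)s^2 + 1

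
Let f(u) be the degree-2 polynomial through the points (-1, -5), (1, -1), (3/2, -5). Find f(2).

L_0(2) = (1)·(1/2)/[(-2)·(-5/2)] = 1/10
L_1(2) = (3)·(1/2)/[(2)·(-1/2)] = -3/2
L_2(2) = (3)·(1)/[(5/2)·(1/2)] = 12/5
Sum: (-5)·(1/10) + (-1)·(-3/2) + (-5)·(12/5) = -11

-11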